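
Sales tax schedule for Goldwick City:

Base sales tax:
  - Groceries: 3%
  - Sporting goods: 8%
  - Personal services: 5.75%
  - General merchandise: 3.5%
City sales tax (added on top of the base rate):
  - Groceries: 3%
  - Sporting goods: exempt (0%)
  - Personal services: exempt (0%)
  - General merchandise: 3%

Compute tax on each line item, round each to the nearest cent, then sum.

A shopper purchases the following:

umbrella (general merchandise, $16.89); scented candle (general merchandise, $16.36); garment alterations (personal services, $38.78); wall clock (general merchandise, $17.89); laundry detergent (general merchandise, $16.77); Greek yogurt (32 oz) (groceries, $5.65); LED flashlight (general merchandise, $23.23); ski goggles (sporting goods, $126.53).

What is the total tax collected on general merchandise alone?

Umbrella $16.89: general merchandise → 3.5% + 3% city = 6.5% → $1.10
Scented candle $16.36: general merchandise → 3.5% + 3% city = 6.5% → $1.06
Wall clock $17.89: general merchandise → 3.5% + 3% city = 6.5% → $1.16
Laundry detergent $16.77: general merchandise → 3.5% + 3% city = 6.5% → $1.09
LED flashlight $23.23: general merchandise → 3.5% + 3% city = 6.5% → $1.51
Tax on general merchandise = $1.10 + $1.06 + $1.16 + $1.09 + $1.51 = $5.92

$5.92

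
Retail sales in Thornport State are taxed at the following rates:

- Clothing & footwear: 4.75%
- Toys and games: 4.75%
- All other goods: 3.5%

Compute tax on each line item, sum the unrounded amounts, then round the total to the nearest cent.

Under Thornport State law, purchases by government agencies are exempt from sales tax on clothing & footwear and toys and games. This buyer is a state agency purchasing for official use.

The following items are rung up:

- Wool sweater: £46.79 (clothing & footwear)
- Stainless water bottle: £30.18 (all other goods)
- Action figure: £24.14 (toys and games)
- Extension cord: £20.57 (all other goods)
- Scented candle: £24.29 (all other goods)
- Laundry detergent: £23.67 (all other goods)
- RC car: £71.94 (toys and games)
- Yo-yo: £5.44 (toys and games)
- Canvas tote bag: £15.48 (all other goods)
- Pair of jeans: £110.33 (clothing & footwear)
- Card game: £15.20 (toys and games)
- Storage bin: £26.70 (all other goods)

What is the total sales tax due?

£4.93

Wool sweater £46.79: clothing & footwear, buyer-exempt → 0% → £0.00
Stainless water bottle £30.18: all other goods → 3.5% → £1.0563
Action figure £24.14: toys and games, buyer-exempt → 0% → £0.00
Extension cord £20.57: all other goods → 3.5% → £0.71995
Scented candle £24.29: all other goods → 3.5% → £0.85015
Laundry detergent £23.67: all other goods → 3.5% → £0.82845
RC car £71.94: toys and games, buyer-exempt → 0% → £0.00
Yo-yo £5.44: toys and games, buyer-exempt → 0% → £0.00
Canvas tote bag £15.48: all other goods → 3.5% → £0.5418
Pair of jeans £110.33: clothing & footwear, buyer-exempt → 0% → £0.00
Card game £15.20: toys and games, buyer-exempt → 0% → £0.00
Storage bin £26.70: all other goods → 3.5% → £0.9345
Unrounded tax sum = £4.93115 → £4.93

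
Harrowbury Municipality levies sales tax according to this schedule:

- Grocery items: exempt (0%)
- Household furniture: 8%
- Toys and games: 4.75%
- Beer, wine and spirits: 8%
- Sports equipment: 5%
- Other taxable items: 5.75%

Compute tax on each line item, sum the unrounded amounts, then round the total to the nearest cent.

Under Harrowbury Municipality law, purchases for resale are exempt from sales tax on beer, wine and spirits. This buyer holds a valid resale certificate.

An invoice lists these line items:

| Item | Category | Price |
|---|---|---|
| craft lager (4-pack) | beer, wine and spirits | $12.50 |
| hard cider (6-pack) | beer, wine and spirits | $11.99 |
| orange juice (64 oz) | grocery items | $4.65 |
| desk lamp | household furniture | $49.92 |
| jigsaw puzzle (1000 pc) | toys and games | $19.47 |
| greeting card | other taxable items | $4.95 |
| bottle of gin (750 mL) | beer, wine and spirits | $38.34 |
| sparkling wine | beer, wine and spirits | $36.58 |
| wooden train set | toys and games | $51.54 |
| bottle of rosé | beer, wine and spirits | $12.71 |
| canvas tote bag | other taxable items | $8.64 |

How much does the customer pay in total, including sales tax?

Craft lager (4-pack) $12.50: beer, wine and spirits, buyer-exempt → 0% → $0.00
Hard cider (6-pack) $11.99: beer, wine and spirits, buyer-exempt → 0% → $0.00
Orange juice (64 oz) $4.65: grocery items → 0% → $0.00
Desk lamp $49.92: household furniture → 8% → $3.9936
Jigsaw puzzle (1000 pc) $19.47: toys and games → 4.75% → $0.924825
Greeting card $4.95: other taxable items → 5.75% → $0.284625
Bottle of gin (750 mL) $38.34: beer, wine and spirits, buyer-exempt → 0% → $0.00
Sparkling wine $36.58: beer, wine and spirits, buyer-exempt → 0% → $0.00
Wooden train set $51.54: toys and games → 4.75% → $2.44815
Bottle of rosé $12.71: beer, wine and spirits, buyer-exempt → 0% → $0.00
Canvas tote bag $8.64: other taxable items → 5.75% → $0.4968
Subtotal = $251.29; unrounded tax = $8.148 → $8.15; total due = $259.44

$259.44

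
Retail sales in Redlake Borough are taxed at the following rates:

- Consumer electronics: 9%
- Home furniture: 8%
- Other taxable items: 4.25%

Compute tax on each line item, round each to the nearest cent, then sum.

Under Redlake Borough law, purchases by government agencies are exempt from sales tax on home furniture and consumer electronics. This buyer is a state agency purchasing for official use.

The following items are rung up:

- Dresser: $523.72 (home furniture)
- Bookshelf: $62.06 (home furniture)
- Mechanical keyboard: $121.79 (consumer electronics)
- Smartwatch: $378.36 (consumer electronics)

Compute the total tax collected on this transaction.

Dresser $523.72: home furniture, buyer-exempt → 0% → $0.00
Bookshelf $62.06: home furniture, buyer-exempt → 0% → $0.00
Mechanical keyboard $121.79: consumer electronics, buyer-exempt → 0% → $0.00
Smartwatch $378.36: consumer electronics, buyer-exempt → 0% → $0.00
Total tax = $0.00

$0.00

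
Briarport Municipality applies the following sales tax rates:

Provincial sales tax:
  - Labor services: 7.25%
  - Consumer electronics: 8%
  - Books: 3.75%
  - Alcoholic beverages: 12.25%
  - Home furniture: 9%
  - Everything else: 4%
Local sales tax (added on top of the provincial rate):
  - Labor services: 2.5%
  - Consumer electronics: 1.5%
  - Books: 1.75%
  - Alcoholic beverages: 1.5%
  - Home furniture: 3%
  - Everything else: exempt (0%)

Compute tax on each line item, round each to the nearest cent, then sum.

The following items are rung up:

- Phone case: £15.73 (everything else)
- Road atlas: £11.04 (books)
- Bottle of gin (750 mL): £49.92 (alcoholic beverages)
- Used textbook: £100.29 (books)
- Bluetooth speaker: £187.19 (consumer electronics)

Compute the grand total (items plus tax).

Phone case £15.73: everything else → 4% + 0% local = 4% → £0.63
Road atlas £11.04: books → 3.75% + 1.75% local = 5.5% → £0.61
Bottle of gin (750 mL) £49.92: alcoholic beverages → 12.25% + 1.5% local = 13.75% → £6.86
Used textbook £100.29: books → 3.75% + 1.75% local = 5.5% → £5.52
Bluetooth speaker £187.19: consumer electronics → 8% + 1.5% local = 9.5% → £17.78
Subtotal = £364.17; tax = £31.40; total due = £395.57

£395.57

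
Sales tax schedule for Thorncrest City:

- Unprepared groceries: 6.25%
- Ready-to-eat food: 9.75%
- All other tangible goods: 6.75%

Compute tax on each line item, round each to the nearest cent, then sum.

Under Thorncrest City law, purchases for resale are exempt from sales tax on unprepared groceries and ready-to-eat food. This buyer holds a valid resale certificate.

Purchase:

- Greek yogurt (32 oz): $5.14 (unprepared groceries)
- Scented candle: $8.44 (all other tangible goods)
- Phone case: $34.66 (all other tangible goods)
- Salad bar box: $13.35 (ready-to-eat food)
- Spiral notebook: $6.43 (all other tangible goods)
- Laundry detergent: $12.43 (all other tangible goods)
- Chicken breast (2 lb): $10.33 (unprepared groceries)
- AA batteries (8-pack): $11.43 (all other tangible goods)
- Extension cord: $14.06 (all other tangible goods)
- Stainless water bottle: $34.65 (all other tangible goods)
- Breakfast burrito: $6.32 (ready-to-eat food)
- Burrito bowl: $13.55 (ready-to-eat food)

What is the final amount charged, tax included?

Greek yogurt (32 oz) $5.14: unprepared groceries, buyer-exempt → 0% → $0.00
Scented candle $8.44: all other tangible goods → 6.75% → $0.57
Phone case $34.66: all other tangible goods → 6.75% → $2.34
Salad bar box $13.35: ready-to-eat food, buyer-exempt → 0% → $0.00
Spiral notebook $6.43: all other tangible goods → 6.75% → $0.43
Laundry detergent $12.43: all other tangible goods → 6.75% → $0.84
Chicken breast (2 lb) $10.33: unprepared groceries, buyer-exempt → 0% → $0.00
AA batteries (8-pack) $11.43: all other tangible goods → 6.75% → $0.77
Extension cord $14.06: all other tangible goods → 6.75% → $0.95
Stainless water bottle $34.65: all other tangible goods → 6.75% → $2.34
Breakfast burrito $6.32: ready-to-eat food, buyer-exempt → 0% → $0.00
Burrito bowl $13.55: ready-to-eat food, buyer-exempt → 0% → $0.00
Subtotal = $170.79; tax = $8.24; total due = $179.03

$179.03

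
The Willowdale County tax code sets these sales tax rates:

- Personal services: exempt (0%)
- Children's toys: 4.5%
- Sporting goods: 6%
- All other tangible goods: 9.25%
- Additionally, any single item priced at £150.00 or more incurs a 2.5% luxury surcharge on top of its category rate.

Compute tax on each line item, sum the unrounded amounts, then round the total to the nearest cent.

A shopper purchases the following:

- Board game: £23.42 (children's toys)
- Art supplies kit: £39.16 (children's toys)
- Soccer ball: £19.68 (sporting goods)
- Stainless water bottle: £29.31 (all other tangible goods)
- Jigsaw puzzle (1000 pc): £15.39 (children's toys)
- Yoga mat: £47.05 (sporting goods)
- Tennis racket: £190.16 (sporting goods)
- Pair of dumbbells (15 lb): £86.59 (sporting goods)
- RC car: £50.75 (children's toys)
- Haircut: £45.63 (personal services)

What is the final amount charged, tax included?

Board game £23.42: children's toys → 4.5% → £1.0539
Art supplies kit £39.16: children's toys → 4.5% → £1.7622
Soccer ball £19.68: sporting goods → 6% → £1.1808
Stainless water bottle £29.31: all other tangible goods → 9.25% → £2.711175
Jigsaw puzzle (1000 pc) £15.39: children's toys → 4.5% → £0.69255
Yoga mat £47.05: sporting goods → 6% → £2.823
Tennis racket £190.16: sporting goods → 6% + 2.5% surcharge = 8.5% → £16.1636
Pair of dumbbells (15 lb) £86.59: sporting goods → 6% → £5.1954
RC car £50.75: children's toys → 4.5% → £2.28375
Haircut £45.63: personal services → 0% → £0.00
Subtotal = £547.14; unrounded tax = £33.866375 → £33.87; total due = £581.01

£581.01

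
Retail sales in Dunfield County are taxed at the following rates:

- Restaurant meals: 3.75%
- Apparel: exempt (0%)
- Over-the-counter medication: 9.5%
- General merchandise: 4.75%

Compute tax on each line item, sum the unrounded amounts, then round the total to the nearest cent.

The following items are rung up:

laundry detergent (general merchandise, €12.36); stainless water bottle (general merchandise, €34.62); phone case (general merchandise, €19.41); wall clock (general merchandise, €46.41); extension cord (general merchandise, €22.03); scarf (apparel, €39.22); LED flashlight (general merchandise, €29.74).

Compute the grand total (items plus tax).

Laundry detergent €12.36: general merchandise → 4.75% → €0.5871
Stainless water bottle €34.62: general merchandise → 4.75% → €1.64445
Phone case €19.41: general merchandise → 4.75% → €0.921975
Wall clock €46.41: general merchandise → 4.75% → €2.204475
Extension cord €22.03: general merchandise → 4.75% → €1.046425
Scarf €39.22: apparel → 0% → €0.00
LED flashlight €29.74: general merchandise → 4.75% → €1.41265
Subtotal = €203.79; unrounded tax = €7.817075 → €7.82; total due = €211.61

€211.61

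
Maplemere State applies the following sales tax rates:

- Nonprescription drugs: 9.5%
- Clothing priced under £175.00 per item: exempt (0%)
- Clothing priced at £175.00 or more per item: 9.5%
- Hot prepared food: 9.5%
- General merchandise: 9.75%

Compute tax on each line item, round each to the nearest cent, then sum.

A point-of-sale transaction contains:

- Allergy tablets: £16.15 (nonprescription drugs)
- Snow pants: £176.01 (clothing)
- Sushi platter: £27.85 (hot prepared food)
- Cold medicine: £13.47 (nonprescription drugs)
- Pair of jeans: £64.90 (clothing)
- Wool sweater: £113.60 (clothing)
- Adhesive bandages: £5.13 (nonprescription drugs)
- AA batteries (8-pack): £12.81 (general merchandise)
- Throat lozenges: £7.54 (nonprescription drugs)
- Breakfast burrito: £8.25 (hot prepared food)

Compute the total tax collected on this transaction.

Allergy tablets £16.15: nonprescription drugs → 9.5% → £1.53
Snow pants £176.01: clothing, £175.00 or more → 9.5% → £16.72
Sushi platter £27.85: hot prepared food → 9.5% → £2.65
Cold medicine £13.47: nonprescription drugs → 9.5% → £1.28
Pair of jeans £64.90: clothing, under £175.00 → 0% → £0.00
Wool sweater £113.60: clothing, under £175.00 → 0% → £0.00
Adhesive bandages £5.13: nonprescription drugs → 9.5% → £0.49
AA batteries (8-pack) £12.81: general merchandise → 9.75% → £1.25
Throat lozenges £7.54: nonprescription drugs → 9.5% → £0.72
Breakfast burrito £8.25: hot prepared food → 9.5% → £0.78
Total tax = £1.53 + £16.72 + £2.65 + £1.28 + £0.49 + £1.25 + £0.72 + £0.78 = £25.42

£25.42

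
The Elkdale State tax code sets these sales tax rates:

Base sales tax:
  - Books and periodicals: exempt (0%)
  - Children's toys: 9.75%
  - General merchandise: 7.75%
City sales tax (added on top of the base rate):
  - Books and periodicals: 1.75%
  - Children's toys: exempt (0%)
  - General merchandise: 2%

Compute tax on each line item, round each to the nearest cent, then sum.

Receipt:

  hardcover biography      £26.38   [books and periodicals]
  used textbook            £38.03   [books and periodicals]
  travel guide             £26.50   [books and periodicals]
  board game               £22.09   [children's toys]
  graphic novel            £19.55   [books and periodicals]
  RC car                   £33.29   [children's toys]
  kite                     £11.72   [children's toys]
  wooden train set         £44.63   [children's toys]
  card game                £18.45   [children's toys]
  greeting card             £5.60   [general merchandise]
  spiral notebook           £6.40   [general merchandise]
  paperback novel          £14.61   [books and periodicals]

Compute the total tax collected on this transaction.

£16.05

Hardcover biography £26.38: books and periodicals → 0% + 1.75% city = 1.75% → £0.46
Used textbook £38.03: books and periodicals → 0% + 1.75% city = 1.75% → £0.67
Travel guide £26.50: books and periodicals → 0% + 1.75% city = 1.75% → £0.46
Board game £22.09: children's toys → 9.75% + 0% city = 9.75% → £2.15
Graphic novel £19.55: books and periodicals → 0% + 1.75% city = 1.75% → £0.34
RC car £33.29: children's toys → 9.75% + 0% city = 9.75% → £3.25
Kite £11.72: children's toys → 9.75% + 0% city = 9.75% → £1.14
Wooden train set £44.63: children's toys → 9.75% + 0% city = 9.75% → £4.35
Card game £18.45: children's toys → 9.75% + 0% city = 9.75% → £1.80
Greeting card £5.60: general merchandise → 7.75% + 2% city = 9.75% → £0.55
Spiral notebook £6.40: general merchandise → 7.75% + 2% city = 9.75% → £0.62
Paperback novel £14.61: books and periodicals → 0% + 1.75% city = 1.75% → £0.26
Total tax = £0.46 + £0.67 + £0.46 + £2.15 + £0.34 + £3.25 + £1.14 + £4.35 + £1.80 + £0.55 + £0.62 + £0.26 = £16.05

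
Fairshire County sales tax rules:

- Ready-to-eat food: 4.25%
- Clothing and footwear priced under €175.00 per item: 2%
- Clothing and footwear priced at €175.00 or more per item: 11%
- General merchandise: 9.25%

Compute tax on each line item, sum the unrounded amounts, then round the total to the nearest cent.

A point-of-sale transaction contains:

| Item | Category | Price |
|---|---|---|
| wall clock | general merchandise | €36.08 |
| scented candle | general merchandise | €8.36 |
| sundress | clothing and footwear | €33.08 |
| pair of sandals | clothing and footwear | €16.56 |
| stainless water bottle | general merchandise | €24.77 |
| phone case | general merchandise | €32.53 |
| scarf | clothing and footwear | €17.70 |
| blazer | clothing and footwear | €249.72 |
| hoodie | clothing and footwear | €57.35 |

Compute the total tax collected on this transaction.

Wall clock €36.08: general merchandise → 9.25% → €3.3374
Scented candle €8.36: general merchandise → 9.25% → €0.7733
Sundress €33.08: clothing and footwear, under €175.00 → 2% → €0.6616
Pair of sandals €16.56: clothing and footwear, under €175.00 → 2% → €0.3312
Stainless water bottle €24.77: general merchandise → 9.25% → €2.291225
Phone case €32.53: general merchandise → 9.25% → €3.009025
Scarf €17.70: clothing and footwear, under €175.00 → 2% → €0.354
Blazer €249.72: clothing and footwear, €175.00 or more → 11% → €27.4692
Hoodie €57.35: clothing and footwear, under €175.00 → 2% → €1.147
Unrounded tax sum = €39.37395 → €39.37

€39.37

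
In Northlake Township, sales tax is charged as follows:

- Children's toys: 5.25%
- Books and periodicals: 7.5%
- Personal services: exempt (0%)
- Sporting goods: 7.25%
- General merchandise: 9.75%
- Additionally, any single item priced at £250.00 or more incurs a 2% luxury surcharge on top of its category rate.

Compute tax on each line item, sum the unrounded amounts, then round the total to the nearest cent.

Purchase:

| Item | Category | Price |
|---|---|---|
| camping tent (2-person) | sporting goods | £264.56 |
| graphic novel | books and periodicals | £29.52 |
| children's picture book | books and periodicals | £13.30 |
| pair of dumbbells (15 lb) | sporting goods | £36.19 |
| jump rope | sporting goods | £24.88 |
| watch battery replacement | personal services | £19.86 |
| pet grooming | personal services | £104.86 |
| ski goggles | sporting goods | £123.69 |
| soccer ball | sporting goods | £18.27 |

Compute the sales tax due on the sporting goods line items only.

Camping tent (2-person) £264.56: sporting goods → 7.25% + 2% surcharge = 9.25% → £24.4718
Pair of dumbbells (15 lb) £36.19: sporting goods → 7.25% → £2.623775
Jump rope £24.88: sporting goods → 7.25% → £1.8038
Ski goggles £123.69: sporting goods → 7.25% → £8.967525
Soccer ball £18.27: sporting goods → 7.25% → £1.324575
Tax on sporting goods: unrounded sum = £39.191475 → £39.19

£39.19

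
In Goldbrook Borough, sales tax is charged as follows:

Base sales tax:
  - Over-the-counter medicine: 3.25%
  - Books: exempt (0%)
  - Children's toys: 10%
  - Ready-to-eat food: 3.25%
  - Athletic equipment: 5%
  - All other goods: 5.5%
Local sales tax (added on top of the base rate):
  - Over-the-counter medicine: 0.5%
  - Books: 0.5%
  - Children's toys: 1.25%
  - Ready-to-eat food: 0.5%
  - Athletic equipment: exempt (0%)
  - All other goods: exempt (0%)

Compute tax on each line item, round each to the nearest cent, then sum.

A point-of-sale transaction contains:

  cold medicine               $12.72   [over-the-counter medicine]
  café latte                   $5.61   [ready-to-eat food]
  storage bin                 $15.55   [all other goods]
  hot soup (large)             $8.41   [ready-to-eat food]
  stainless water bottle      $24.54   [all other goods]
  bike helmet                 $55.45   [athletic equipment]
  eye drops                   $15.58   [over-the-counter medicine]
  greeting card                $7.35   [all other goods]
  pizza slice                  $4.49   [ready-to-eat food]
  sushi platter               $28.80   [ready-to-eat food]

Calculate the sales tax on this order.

Cold medicine $12.72: over-the-counter medicine → 3.25% + 0.5% local = 3.75% → $0.48
Café latte $5.61: ready-to-eat food → 3.25% + 0.5% local = 3.75% → $0.21
Storage bin $15.55: all other goods → 5.5% + 0% local = 5.5% → $0.86
Hot soup (large) $8.41: ready-to-eat food → 3.25% + 0.5% local = 3.75% → $0.32
Stainless water bottle $24.54: all other goods → 5.5% + 0% local = 5.5% → $1.35
Bike helmet $55.45: athletic equipment → 5% + 0% local = 5% → $2.77
Eye drops $15.58: over-the-counter medicine → 3.25% + 0.5% local = 3.75% → $0.58
Greeting card $7.35: all other goods → 5.5% + 0% local = 5.5% → $0.40
Pizza slice $4.49: ready-to-eat food → 3.25% + 0.5% local = 3.75% → $0.17
Sushi platter $28.80: ready-to-eat food → 3.25% + 0.5% local = 3.75% → $1.08
Total tax = $0.48 + $0.21 + $0.86 + $0.32 + $1.35 + $2.77 + $0.58 + $0.40 + $0.17 + $1.08 = $8.22

$8.22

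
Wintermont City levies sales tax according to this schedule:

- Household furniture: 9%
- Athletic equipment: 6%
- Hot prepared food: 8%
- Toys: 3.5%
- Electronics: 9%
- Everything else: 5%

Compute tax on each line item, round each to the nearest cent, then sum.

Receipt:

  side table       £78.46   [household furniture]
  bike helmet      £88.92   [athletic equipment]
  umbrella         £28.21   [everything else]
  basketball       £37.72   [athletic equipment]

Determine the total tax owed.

Side table £78.46: household furniture → 9% → £7.06
Bike helmet £88.92: athletic equipment → 6% → £5.34
Umbrella £28.21: everything else → 5% → £1.41
Basketball £37.72: athletic equipment → 6% → £2.26
Total tax = £7.06 + £5.34 + £1.41 + £2.26 = £16.07

£16.07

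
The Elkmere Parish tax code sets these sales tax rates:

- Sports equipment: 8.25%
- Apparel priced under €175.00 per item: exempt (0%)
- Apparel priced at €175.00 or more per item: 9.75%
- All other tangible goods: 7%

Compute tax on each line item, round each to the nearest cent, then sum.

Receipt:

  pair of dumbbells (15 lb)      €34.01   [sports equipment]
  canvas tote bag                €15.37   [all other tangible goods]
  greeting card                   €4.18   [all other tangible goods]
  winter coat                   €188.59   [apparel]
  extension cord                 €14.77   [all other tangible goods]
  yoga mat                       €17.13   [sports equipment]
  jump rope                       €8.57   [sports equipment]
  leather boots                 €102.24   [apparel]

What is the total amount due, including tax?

Pair of dumbbells (15 lb) €34.01: sports equipment → 8.25% → €2.81
Canvas tote bag €15.37: all other tangible goods → 7% → €1.08
Greeting card €4.18: all other tangible goods → 7% → €0.29
Winter coat €188.59: apparel, €175.00 or more → 9.75% → €18.39
Extension cord €14.77: all other tangible goods → 7% → €1.03
Yoga mat €17.13: sports equipment → 8.25% → €1.41
Jump rope €8.57: sports equipment → 8.25% → €0.71
Leather boots €102.24: apparel, under €175.00 → 0% → €0.00
Subtotal = €384.86; tax = €25.72; total due = €410.58

€410.58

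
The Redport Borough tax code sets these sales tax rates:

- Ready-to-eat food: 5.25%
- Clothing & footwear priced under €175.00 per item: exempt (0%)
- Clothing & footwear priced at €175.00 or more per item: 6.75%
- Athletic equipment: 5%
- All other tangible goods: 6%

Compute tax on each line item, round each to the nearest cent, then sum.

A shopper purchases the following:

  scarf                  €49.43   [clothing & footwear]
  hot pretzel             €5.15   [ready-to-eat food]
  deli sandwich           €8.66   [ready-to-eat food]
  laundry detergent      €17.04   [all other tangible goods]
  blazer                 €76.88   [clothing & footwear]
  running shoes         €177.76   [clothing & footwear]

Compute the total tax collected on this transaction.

Scarf €49.43: clothing & footwear, under €175.00 → 0% → €0.00
Hot pretzel €5.15: ready-to-eat food → 5.25% → €0.27
Deli sandwich €8.66: ready-to-eat food → 5.25% → €0.45
Laundry detergent €17.04: all other tangible goods → 6% → €1.02
Blazer €76.88: clothing & footwear, under €175.00 → 0% → €0.00
Running shoes €177.76: clothing & footwear, €175.00 or more → 6.75% → €12.00
Total tax = €0.27 + €0.45 + €1.02 + €12.00 = €13.74

€13.74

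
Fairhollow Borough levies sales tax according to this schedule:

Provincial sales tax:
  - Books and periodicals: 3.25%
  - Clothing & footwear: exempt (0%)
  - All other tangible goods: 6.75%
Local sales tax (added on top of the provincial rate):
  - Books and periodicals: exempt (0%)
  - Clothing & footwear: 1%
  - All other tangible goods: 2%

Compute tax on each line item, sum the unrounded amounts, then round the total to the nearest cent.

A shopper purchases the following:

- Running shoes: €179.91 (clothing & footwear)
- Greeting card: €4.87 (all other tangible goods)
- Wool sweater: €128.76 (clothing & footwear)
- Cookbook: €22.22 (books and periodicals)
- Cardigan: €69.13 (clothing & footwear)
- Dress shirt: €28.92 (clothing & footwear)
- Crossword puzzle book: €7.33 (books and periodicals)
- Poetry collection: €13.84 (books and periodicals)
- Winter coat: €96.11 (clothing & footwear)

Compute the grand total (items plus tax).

€557.95

Running shoes €179.91: clothing & footwear → 0% + 1% local = 1% → €1.7991
Greeting card €4.87: all other tangible goods → 6.75% + 2% local = 8.75% → €0.426125
Wool sweater €128.76: clothing & footwear → 0% + 1% local = 1% → €1.2876
Cookbook €22.22: books and periodicals → 3.25% + 0% local = 3.25% → €0.72215
Cardigan €69.13: clothing & footwear → 0% + 1% local = 1% → €0.6913
Dress shirt €28.92: clothing & footwear → 0% + 1% local = 1% → €0.2892
Crossword puzzle book €7.33: books and periodicals → 3.25% + 0% local = 3.25% → €0.238225
Poetry collection €13.84: books and periodicals → 3.25% + 0% local = 3.25% → €0.4498
Winter coat €96.11: clothing & footwear → 0% + 1% local = 1% → €0.9611
Subtotal = €551.09; unrounded tax = €6.8646 → €6.86; total due = €557.95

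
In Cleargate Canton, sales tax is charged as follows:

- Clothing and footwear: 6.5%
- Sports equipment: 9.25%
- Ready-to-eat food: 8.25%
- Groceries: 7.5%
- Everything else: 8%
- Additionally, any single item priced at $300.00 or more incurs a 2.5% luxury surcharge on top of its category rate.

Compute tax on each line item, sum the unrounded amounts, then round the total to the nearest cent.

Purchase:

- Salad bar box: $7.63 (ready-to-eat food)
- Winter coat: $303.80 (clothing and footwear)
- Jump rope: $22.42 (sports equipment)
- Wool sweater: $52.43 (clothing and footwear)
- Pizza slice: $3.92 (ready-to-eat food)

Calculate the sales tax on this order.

Salad bar box $7.63: ready-to-eat food → 8.25% → $0.629475
Winter coat $303.80: clothing and footwear → 6.5% + 2.5% surcharge = 9% → $27.342
Jump rope $22.42: sports equipment → 9.25% → $2.07385
Wool sweater $52.43: clothing and footwear → 6.5% → $3.40795
Pizza slice $3.92: ready-to-eat food → 8.25% → $0.3234
Unrounded tax sum = $33.776675 → $33.78

$33.78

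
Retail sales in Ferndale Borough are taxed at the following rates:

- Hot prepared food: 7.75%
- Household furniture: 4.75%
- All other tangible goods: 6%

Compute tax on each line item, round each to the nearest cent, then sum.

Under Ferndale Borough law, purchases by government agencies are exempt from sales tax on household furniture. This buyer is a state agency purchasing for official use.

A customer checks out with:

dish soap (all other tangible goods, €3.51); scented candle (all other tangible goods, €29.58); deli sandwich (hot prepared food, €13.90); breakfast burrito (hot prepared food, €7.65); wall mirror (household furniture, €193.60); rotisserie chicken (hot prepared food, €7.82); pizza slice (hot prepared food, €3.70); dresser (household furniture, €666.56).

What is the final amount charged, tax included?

€930.87

Dish soap €3.51: all other tangible goods → 6% → €0.21
Scented candle €29.58: all other tangible goods → 6% → €1.77
Deli sandwich €13.90: hot prepared food → 7.75% → €1.08
Breakfast burrito €7.65: hot prepared food → 7.75% → €0.59
Wall mirror €193.60: household furniture, buyer-exempt → 0% → €0.00
Rotisserie chicken €7.82: hot prepared food → 7.75% → €0.61
Pizza slice €3.70: hot prepared food → 7.75% → €0.29
Dresser €666.56: household furniture, buyer-exempt → 0% → €0.00
Subtotal = €926.32; tax = €4.55; total due = €930.87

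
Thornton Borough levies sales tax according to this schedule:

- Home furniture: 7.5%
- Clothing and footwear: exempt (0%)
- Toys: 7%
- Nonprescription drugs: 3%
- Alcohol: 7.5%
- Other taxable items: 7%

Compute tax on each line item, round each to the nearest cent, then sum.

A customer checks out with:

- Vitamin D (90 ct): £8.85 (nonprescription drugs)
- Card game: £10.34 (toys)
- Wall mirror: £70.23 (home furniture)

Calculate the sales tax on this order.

Vitamin D (90 ct) £8.85: nonprescription drugs → 3% → £0.27
Card game £10.34: toys → 7% → £0.72
Wall mirror £70.23: home furniture → 7.5% → £5.27
Total tax = £0.27 + £0.72 + £5.27 = £6.26

£6.26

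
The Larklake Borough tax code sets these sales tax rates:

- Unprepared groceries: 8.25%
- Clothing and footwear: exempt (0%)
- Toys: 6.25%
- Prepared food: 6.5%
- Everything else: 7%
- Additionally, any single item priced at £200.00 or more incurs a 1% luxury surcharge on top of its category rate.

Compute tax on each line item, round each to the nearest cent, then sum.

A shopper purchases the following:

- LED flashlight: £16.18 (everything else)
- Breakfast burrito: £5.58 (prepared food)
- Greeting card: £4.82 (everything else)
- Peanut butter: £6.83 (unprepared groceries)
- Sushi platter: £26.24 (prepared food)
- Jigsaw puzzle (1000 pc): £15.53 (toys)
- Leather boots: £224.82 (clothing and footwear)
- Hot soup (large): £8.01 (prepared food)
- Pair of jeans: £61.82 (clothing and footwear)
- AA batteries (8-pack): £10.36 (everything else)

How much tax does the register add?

LED flashlight £16.18: everything else → 7% → £1.13
Breakfast burrito £5.58: prepared food → 6.5% → £0.36
Greeting card £4.82: everything else → 7% → £0.34
Peanut butter £6.83: unprepared groceries → 8.25% → £0.56
Sushi platter £26.24: prepared food → 6.5% → £1.71
Jigsaw puzzle (1000 pc) £15.53: toys → 6.25% → £0.97
Leather boots £224.82: clothing and footwear → 0% + 1% surcharge = 1% → £2.25
Hot soup (large) £8.01: prepared food → 6.5% → £0.52
Pair of jeans £61.82: clothing and footwear → 0% → £0.00
AA batteries (8-pack) £10.36: everything else → 7% → £0.73
Total tax = £1.13 + £0.36 + £0.34 + £0.56 + £1.71 + £0.97 + £2.25 + £0.52 + £0.73 = £8.57

£8.57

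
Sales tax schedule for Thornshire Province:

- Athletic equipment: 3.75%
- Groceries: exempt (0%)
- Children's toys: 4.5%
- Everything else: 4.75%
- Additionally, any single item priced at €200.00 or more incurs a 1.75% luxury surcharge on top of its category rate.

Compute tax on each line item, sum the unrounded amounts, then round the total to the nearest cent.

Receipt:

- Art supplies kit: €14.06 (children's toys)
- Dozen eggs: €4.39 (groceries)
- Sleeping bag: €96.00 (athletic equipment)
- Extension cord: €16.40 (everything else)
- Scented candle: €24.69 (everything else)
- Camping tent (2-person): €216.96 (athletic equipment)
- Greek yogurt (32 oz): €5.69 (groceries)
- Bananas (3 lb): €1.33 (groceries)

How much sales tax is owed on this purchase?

€18.12

Art supplies kit €14.06: children's toys → 4.5% → €0.6327
Dozen eggs €4.39: groceries → 0% → €0.00
Sleeping bag €96.00: athletic equipment → 3.75% → €3.60
Extension cord €16.40: everything else → 4.75% → €0.779
Scented candle €24.69: everything else → 4.75% → €1.172775
Camping tent (2-person) €216.96: athletic equipment → 3.75% + 1.75% surcharge = 5.5% → €11.9328
Greek yogurt (32 oz) €5.69: groceries → 0% → €0.00
Bananas (3 lb) €1.33: groceries → 0% → €0.00
Unrounded tax sum = €18.117275 → €18.12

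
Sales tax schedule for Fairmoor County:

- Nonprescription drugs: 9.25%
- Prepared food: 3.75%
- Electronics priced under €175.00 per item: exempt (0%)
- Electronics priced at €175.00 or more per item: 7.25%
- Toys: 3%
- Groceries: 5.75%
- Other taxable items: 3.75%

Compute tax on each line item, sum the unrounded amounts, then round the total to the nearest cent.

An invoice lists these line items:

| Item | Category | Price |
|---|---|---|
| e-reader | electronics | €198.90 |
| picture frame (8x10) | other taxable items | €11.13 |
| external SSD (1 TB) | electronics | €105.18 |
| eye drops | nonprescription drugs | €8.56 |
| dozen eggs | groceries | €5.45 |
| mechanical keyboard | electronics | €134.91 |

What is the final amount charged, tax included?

€480.07

E-reader €198.90: electronics, €175.00 or more → 7.25% → €14.42025
Picture frame (8x10) €11.13: other taxable items → 3.75% → €0.417375
External SSD (1 TB) €105.18: electronics, under €175.00 → 0% → €0.00
Eye drops €8.56: nonprescription drugs → 9.25% → €0.7918
Dozen eggs €5.45: groceries → 5.75% → €0.313375
Mechanical keyboard €134.91: electronics, under €175.00 → 0% → €0.00
Subtotal = €464.13; unrounded tax = €15.9428 → €15.94; total due = €480.07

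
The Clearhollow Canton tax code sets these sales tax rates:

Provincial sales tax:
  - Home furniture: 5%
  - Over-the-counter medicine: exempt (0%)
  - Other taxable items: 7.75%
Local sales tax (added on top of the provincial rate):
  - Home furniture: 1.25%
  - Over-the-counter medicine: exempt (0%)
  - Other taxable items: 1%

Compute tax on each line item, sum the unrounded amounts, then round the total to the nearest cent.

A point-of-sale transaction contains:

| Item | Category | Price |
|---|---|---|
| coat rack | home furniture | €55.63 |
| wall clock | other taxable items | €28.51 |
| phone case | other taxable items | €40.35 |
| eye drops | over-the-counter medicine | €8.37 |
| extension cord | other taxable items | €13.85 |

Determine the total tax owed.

Coat rack €55.63: home furniture → 5% + 1.25% local = 6.25% → €3.476875
Wall clock €28.51: other taxable items → 7.75% + 1% local = 8.75% → €2.494625
Phone case €40.35: other taxable items → 7.75% + 1% local = 8.75% → €3.530625
Eye drops €8.37: over-the-counter medicine → 0% + 0% local = 0% → €0.00
Extension cord €13.85: other taxable items → 7.75% + 1% local = 8.75% → €1.211875
Unrounded tax sum = €10.714 → €10.71

€10.71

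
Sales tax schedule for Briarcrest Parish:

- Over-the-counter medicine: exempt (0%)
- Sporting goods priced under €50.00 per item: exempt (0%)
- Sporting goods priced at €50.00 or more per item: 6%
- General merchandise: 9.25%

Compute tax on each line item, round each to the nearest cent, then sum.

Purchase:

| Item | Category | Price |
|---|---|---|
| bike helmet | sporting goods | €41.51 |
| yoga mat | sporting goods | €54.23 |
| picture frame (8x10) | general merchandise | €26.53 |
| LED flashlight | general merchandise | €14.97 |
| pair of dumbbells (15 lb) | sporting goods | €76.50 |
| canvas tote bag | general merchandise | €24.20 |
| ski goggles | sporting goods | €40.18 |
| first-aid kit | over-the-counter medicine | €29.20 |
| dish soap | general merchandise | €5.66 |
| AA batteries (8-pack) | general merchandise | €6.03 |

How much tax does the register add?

€14.99

Bike helmet €41.51: sporting goods, under €50.00 → 0% → €0.00
Yoga mat €54.23: sporting goods, €50.00 or more → 6% → €3.25
Picture frame (8x10) €26.53: general merchandise → 9.25% → €2.45
LED flashlight €14.97: general merchandise → 9.25% → €1.38
Pair of dumbbells (15 lb) €76.50: sporting goods, €50.00 or more → 6% → €4.59
Canvas tote bag €24.20: general merchandise → 9.25% → €2.24
Ski goggles €40.18: sporting goods, under €50.00 → 0% → €0.00
First-aid kit €29.20: over-the-counter medicine → 0% → €0.00
Dish soap €5.66: general merchandise → 9.25% → €0.52
AA batteries (8-pack) €6.03: general merchandise → 9.25% → €0.56
Total tax = €3.25 + €2.45 + €1.38 + €4.59 + €2.24 + €0.52 + €0.56 = €14.99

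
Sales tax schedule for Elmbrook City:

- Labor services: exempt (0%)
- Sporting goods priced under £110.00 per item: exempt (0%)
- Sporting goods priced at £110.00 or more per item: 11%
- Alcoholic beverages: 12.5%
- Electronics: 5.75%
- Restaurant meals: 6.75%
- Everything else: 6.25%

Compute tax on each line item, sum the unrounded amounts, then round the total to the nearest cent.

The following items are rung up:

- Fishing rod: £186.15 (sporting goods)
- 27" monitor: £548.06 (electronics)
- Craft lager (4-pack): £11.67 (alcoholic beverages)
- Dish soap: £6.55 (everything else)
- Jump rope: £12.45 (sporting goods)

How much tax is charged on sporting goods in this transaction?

£20.48

Fishing rod £186.15: sporting goods, £110.00 or more → 11% → £20.4765
Jump rope £12.45: sporting goods, under £110.00 → 0% → £0.00
Tax on sporting goods: unrounded sum = £20.4765 → £20.48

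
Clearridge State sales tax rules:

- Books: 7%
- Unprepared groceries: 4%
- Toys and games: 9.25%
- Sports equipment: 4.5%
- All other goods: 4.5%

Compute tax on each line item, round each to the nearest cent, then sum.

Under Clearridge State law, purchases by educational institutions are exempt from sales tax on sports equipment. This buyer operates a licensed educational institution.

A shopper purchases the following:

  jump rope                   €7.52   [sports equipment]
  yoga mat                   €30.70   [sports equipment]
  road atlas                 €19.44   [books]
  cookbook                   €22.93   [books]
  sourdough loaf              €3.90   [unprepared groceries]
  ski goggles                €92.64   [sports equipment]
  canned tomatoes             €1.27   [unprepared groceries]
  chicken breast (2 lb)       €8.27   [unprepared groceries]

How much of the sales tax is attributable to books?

€2.97

Road atlas €19.44: books → 7% → €1.36
Cookbook €22.93: books → 7% → €1.61
Tax on books = €1.36 + €1.61 = €2.97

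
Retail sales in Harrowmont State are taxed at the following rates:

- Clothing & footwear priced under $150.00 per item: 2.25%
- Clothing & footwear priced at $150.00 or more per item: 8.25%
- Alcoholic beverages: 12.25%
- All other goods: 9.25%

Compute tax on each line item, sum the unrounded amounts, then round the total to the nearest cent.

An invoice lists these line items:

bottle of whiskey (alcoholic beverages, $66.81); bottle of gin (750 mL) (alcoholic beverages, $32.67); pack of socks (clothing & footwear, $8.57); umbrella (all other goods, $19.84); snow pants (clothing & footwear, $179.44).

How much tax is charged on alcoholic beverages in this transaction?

Bottle of whiskey $66.81: alcoholic beverages → 12.25% → $8.184225
Bottle of gin (750 mL) $32.67: alcoholic beverages → 12.25% → $4.002075
Tax on alcoholic beverages: unrounded sum = $12.1863 → $12.19

$12.19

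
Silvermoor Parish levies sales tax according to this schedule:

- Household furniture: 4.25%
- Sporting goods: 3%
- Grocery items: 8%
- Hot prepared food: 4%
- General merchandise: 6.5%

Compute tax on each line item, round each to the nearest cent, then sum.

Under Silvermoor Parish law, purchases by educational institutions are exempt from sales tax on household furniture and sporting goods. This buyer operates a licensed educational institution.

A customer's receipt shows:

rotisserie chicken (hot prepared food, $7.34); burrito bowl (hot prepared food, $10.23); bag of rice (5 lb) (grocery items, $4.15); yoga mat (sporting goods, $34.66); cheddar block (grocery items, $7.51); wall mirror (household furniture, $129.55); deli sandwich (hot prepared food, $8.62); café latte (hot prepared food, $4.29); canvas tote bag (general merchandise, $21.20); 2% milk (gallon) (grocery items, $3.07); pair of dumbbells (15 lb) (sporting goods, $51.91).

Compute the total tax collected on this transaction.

Rotisserie chicken $7.34: hot prepared food → 4% → $0.29
Burrito bowl $10.23: hot prepared food → 4% → $0.41
Bag of rice (5 lb) $4.15: grocery items → 8% → $0.33
Yoga mat $34.66: sporting goods, buyer-exempt → 0% → $0.00
Cheddar block $7.51: grocery items → 8% → $0.60
Wall mirror $129.55: household furniture, buyer-exempt → 0% → $0.00
Deli sandwich $8.62: hot prepared food → 4% → $0.34
Café latte $4.29: hot prepared food → 4% → $0.17
Canvas tote bag $21.20: general merchandise → 6.5% → $1.38
2% milk (gallon) $3.07: grocery items → 8% → $0.25
Pair of dumbbells (15 lb) $51.91: sporting goods, buyer-exempt → 0% → $0.00
Total tax = $0.29 + $0.41 + $0.33 + $0.60 + $0.34 + $0.17 + $1.38 + $0.25 = $3.77

$3.77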